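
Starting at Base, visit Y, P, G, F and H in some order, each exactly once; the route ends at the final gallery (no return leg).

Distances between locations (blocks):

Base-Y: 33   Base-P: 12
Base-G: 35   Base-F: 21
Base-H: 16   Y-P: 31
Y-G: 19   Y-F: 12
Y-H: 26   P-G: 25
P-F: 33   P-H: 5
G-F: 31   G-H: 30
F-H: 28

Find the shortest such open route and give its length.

There are 5! = 120 possible orderings.
Base→Y→P→G→F→H: 33+31+25+31+28 = 148
Base→Y→P→G→H→F: 33+31+25+30+28 = 147
Base→Y→P→F→G→H: 33+31+33+31+30 = 158
Base→Y→P→F→H→G: 33+31+33+28+30 = 155
Base→Y→P→H→G→F: 33+31+5+30+31 = 130
Base→Y→P→H→F→G: 33+31+5+28+31 = 128
Base→Y→G→P→F→H: 33+19+25+33+28 = 138
Base→Y→G→P→H→F: 33+19+25+5+28 = 110
Base→Y→G→F→P→H: 33+19+31+33+5 = 121
Base→Y→G→F→H→P: 33+19+31+28+5 = 116
Base→Y→G→H→P→F: 33+19+30+5+33 = 120
Base→Y→G→H→F→P: 33+19+30+28+33 = 143
Base→Y→F→P→G→H: 33+12+33+25+30 = 133
Base→Y→F→P→H→G: 33+12+33+5+30 = 113
… (106 more)
Base→P→H→F→Y→G: 12+5+28+12+19 = 76  ← best
The minimum is 76.
One shortest path: Base → P → H → F → Y → G.

76 blocks — the minimum one-way total.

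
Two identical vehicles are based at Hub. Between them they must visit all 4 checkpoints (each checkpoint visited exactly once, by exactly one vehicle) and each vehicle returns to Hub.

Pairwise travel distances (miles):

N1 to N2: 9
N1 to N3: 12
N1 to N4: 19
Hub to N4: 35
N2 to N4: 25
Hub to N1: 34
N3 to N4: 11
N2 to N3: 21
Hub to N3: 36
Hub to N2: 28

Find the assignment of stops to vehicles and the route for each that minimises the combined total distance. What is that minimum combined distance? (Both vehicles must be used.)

Try each way of splitting the stops between the two vehicles (each non-empty) and, for each split, find the best tour for each vehicle:
  {N1} + {N2, N3, N4}: 68 + 95 = 163
  {N2} + {N1, N3, N4}: 56 + 92 = 148
  {N1, N2} + {N3, N4}: 71 + 82 = 153
  {N3} + {N1, N2, N4}: 72 + 91 = 163
  {N1, N3} + {N2, N4}: 82 + 88 = 170
  {N2, N3} + {N1, N4}: 85 + 88 = 173
  … (7 splits in total)
Best: vehicle 1 Hub → N2 → Hub = 56; vehicle 2 Hub → N1 → N3 → N4 → Hub = 92; combined 148.

Minimum combined distance: 148 miles.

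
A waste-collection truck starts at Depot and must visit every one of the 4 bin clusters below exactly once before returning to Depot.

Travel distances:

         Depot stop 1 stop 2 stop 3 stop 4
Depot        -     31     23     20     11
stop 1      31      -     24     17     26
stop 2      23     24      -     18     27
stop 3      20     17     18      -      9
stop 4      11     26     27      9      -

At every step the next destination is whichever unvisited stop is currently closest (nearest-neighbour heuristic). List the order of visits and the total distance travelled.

Depot → [stop 4:11 / stop 3:20 / stop 2:23 / stop 1:31] → stop 4 (11)
stop 4 → [stop 3:9 / stop 1:26 / stop 2:27] → stop 3 (9)
stop 3 → [stop 1:17 / stop 2:18] → stop 1 (17)
stop 1 → [stop 2:24] → stop 2 (24)
Return stop 2→Depot: 23.
Total = 11 + 9 + 17 + 24 + 23 = 84.

Total distance 84 via the nearest-neighbour route Depot → stop 4 → stop 3 → stop 1 → stop 2 → Depot.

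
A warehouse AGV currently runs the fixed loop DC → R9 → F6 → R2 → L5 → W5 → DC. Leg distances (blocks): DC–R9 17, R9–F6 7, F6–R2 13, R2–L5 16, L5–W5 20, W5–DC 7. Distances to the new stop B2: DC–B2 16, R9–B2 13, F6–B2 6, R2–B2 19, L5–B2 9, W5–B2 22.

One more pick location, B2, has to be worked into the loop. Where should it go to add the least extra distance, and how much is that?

Insertion cost between consecutive stops i–j is d(i,B2) + d(B2,j) − d(i,j):
  between DC and R9: 16 + 13 − 17 = 12
  between R9 and F6: 13 + 6 − 7 = 12
  between F6 and R2: 6 + 19 − 13 = 12
  between R2 and L5: 19 + 9 − 16 = 12
  between L5 and W5: 9 + 22 − 20 = 11
  between W5 and DC: 22 + 16 − 7 = 31
Cheapest insertion is between L5 and W5, adding 11.
New total = 80 + 11 = 91.

+11 blocks — insert B2 between L5 and W5.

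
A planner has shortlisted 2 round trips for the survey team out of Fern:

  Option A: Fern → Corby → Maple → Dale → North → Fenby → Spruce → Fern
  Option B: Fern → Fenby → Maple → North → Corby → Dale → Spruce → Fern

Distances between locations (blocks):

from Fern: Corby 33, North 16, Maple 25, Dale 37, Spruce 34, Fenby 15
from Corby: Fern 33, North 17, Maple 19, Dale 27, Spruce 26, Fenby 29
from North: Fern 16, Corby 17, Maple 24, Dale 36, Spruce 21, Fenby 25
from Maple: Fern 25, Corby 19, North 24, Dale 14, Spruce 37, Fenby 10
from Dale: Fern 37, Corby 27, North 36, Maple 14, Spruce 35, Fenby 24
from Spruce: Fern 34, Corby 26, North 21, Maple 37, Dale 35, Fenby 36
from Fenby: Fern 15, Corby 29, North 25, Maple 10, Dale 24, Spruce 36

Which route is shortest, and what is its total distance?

Shortest is Option B, total 162 blocks.

Option A: 33 + 19 + 14 + 36 + 25 + 36 + 34 = 197
Option B: 15 + 10 + 24 + 17 + 27 + 35 + 34 = 162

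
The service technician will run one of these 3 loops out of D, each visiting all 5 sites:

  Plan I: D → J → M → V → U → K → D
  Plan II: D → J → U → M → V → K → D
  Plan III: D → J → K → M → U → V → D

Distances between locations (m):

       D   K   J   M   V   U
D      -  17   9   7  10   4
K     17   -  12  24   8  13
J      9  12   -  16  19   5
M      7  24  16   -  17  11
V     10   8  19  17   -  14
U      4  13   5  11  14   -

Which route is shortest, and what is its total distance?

Shortest is Plan II, total 67 m.

Plan I: 9 + 16 + 17 + 14 + 13 + 17 = 86
Plan II: 9 + 5 + 11 + 17 + 8 + 17 = 67
Plan III: 9 + 12 + 24 + 11 + 14 + 10 = 80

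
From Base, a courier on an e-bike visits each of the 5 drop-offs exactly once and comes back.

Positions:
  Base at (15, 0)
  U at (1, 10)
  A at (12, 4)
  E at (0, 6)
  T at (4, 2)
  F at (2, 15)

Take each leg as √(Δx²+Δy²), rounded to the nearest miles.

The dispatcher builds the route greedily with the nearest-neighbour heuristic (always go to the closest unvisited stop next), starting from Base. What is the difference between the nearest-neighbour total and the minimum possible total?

Excess over optimum: 2 miles.

Base: A=5, T=11, E=16, U=17, F=20 ⇒ A
A: T=8, E=12, U=13, F=15 ⇒ T
T: E=6, U=9, F=13 ⇒ E
E: U=4, F=9 ⇒ U
U: F=5 ⇒ F
NN route Base → A → T → E → U → F → Base costs 48.
Optimal: Base → A → F → U → E → T → Base costs 46 (by enumerating all 60 distinct tours).
Excess = 48 − 46 = 2.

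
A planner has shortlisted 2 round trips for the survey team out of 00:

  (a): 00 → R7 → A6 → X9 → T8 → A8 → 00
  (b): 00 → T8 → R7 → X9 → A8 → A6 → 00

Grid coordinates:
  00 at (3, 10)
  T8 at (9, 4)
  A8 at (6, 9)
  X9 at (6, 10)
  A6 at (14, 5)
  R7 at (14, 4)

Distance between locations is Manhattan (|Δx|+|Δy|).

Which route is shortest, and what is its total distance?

52 — (a) is the shortest.

(a): 17 + 1 + 13 + 9 + 8 + 4 = 52
(b): 12 + 5 + 14 + 1 + 12 + 16 = 60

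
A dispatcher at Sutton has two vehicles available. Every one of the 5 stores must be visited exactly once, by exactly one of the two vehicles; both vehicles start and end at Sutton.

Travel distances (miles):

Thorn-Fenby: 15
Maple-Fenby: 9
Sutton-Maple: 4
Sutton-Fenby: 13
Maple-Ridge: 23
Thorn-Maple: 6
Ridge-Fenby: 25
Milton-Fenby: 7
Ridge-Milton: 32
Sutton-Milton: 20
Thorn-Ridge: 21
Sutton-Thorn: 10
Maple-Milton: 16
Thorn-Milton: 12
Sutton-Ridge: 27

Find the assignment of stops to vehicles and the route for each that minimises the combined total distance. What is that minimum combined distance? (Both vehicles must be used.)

Check every non-empty split of the stops between the two vehicles; for each half take its own optimal tour:
  {Thorn} + {Maple, Ridge, Milton, Fenby}: 20 + 79 = 99
  {Maple} + {Thorn, Ridge, Milton, Fenby}: 8 + 80 = 88
  {Thorn, Maple} + {Ridge, Milton, Fenby}: 20 + 79 = 99
  {Ridge} + {Thorn, Maple, Milton, Fenby}: 54 + 42 = 96
  {Thorn, Ridge} + {Maple, Milton, Fenby}: 58 + 40 = 98
  {Maple, Ridge} + {Thorn, Milton, Fenby}: 54 + 42 = 96
  … (15 splits in total)
Best: vehicle 1 Sutton → Maple → Sutton = 8; vehicle 2 Sutton → Ridge → Thorn → Milton → Fenby → Sutton = 80; combined 88.

Minimum combined distance: 88 miles.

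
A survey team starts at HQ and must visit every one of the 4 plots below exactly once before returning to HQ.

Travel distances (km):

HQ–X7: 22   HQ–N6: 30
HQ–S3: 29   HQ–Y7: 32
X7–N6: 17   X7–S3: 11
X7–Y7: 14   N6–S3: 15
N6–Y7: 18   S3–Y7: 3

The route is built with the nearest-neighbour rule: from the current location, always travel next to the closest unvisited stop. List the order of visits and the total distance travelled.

At HQ the remaining stops are X7 22, S3 29, N6 30, Y7 32; go to X7.
At X7 the remaining stops are S3 11, Y7 14, N6 17; go to S3.
At S3 the remaining stops are Y7 3, N6 15; go to Y7.
At Y7 the remaining stops are N6 18; go to N6.
Return N6→HQ: 30.
Total = 22 + 11 + 3 + 18 + 30 = 84.

Nearest-neighbour total = 84 km; route HQ → X7 → S3 → Y7 → N6 → HQ.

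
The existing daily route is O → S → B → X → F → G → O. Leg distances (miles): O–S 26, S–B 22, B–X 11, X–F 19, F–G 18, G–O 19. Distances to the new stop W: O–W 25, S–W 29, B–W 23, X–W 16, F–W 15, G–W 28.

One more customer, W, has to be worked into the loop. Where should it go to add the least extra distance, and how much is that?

Insertion cost between consecutive stops i–j is d(i,W) + d(W,j) − d(i,j):
  between O and S: 25 + 29 − 26 = 28
  between S and B: 29 + 23 − 22 = 30
  between B and X: 23 + 16 − 11 = 28
  between X and F: 16 + 15 − 19 = 12
  between F and G: 15 + 28 − 18 = 25
  between G and O: 28 + 25 − 19 = 34
Cheapest insertion is between X and F, adding 12.
New total = 115 + 12 = 127.

+12 miles — insert W between X and F.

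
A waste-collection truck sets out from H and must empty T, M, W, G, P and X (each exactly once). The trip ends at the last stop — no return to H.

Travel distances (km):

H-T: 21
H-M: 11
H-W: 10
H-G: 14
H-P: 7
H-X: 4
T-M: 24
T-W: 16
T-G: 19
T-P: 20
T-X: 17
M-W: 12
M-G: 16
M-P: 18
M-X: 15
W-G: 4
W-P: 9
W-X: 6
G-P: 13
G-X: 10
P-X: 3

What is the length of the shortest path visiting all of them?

Minimum one-way distance = 60 km.

There are 6! = 720 possible orderings.
H→T→M→W→G→P→X: 21+24+12+4+13+3 = 77
H→T→M→W→G→X→P: 21+24+12+4+10+3 = 74
H→T→M→W→P→G→X: 21+24+12+9+13+10 = 89
H→T→M→W→P→X→G: 21+24+12+9+3+10 = 79
H→T→M→W→X→G→P: 21+24+12+6+10+13 = 86
H→T→M→W→X→P→G: 21+24+12+6+3+13 = 79
H→T→M→G→W→P→X: 21+24+16+4+9+3 = 77
H→T→M→G→W→X→P: 21+24+16+4+6+3 = 74
… (712 more)
H→M→W→G→P→X→T: 11+12+4+13+3+17 = 60  ← best
The minimum is 60.
One shortest path: H → M → W → G → P → X → T.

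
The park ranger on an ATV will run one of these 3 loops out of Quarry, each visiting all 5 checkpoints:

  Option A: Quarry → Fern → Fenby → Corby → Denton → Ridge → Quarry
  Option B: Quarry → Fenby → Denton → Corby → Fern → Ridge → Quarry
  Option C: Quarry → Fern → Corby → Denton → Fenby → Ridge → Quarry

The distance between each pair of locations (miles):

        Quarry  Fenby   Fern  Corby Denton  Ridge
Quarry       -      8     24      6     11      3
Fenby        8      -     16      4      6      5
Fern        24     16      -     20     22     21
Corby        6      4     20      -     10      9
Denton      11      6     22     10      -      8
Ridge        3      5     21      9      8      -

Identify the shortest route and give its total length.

Option A: 24 + 16 + 4 + 10 + 8 + 3 = 65
Option B: 8 + 6 + 10 + 20 + 21 + 3 = 68
Option C: 24 + 20 + 10 + 6 + 5 + 3 = 68

65 miles — Option A is the shortest.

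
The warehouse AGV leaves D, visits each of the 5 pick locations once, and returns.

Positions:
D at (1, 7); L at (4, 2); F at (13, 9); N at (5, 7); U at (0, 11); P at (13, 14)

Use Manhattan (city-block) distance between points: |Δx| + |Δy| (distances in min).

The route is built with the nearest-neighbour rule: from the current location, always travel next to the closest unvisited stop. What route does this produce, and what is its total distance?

From D: distances to unvisited — N=4, U=5, L=8, F=14, P=19. Nearest is N (4).
From N: distances to unvisited — L=6, U=9, F=10, P=15. Nearest is L (6).
From L: distances to unvisited — U=13, F=16, P=21. Nearest is U (13).
From U: distances to unvisited — F=15, P=16. Nearest is F (15).
From F: distances to unvisited — P=5. Nearest is P (5).
Return P→D: 19.
Total = 4 + 6 + 13 + 15 + 5 + 19 = 62.

62 min along D → N → L → U → F → P → D.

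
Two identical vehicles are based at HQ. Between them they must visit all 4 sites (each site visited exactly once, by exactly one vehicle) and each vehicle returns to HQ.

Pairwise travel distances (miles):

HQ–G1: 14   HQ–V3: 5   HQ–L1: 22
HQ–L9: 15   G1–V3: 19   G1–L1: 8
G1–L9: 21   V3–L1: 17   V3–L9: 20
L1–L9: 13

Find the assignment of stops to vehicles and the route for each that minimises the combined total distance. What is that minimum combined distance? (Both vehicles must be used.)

60 miles — the smallest possible combined total.

Try each way of splitting the stops between the two vehicles (each non-empty) and, for each split, find the best tour for each vehicle:
  {G1} + {V3, L1, L9}: 28 + 50 = 78
  {V3} + {G1, L1, L9}: 10 + 50 = 60
  {G1, V3} + {L1, L9}: 38 + 50 = 88
  {L1} + {G1, V3, L9}: 44 + 60 = 104
  {G1, L1} + {V3, L9}: 44 + 40 = 84
  {V3, L1} + {G1, L9}: 44 + 50 = 94
  … (7 splits in total)
Best: vehicle 1 HQ → V3 → HQ = 10; vehicle 2 HQ → G1 → L1 → L9 → HQ = 50; combined 60.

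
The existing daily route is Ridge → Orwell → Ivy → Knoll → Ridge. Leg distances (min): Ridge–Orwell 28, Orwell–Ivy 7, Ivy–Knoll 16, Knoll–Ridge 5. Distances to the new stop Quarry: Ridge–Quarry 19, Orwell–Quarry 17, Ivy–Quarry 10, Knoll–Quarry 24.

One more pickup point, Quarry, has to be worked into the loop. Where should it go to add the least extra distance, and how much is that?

+8 min — insert Quarry between Ridge and Orwell.

Insertion cost between consecutive stops i–j is d(i,Quarry) + d(Quarry,j) − d(i,j):
  between Ridge and Orwell: 19 + 17 − 28 = 8
  between Orwell and Ivy: 17 + 10 − 7 = 20
  between Ivy and Knoll: 10 + 24 − 16 = 18
  between Knoll and Ridge: 24 + 19 − 5 = 38
Cheapest insertion is between Ridge and Orwell, adding 8.
New total = 56 + 8 = 64.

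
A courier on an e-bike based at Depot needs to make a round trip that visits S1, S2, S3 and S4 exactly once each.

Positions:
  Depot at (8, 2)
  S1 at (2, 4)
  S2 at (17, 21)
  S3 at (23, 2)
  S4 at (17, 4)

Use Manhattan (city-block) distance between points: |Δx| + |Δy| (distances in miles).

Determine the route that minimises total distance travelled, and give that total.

With 4 stops there are 4!/2 = 12 distinct round trips (a route and its reverse cost the same).
Depot→S1→S2→S3→S4→Depot: 8+32+25+8+11 = 84
Depot→S1→S2→S4→S3→Depot: 8+32+17+8+15 = 80
Depot→S1→S3→S2→S4→Depot: 8+23+25+17+11 = 84
Depot→S1→S3→S4→S2→Depot: 8+23+8+17+28 = 84
Depot→S1→S4→S2→S3→Depot: 8+15+17+25+15 = 80
Depot→S1→S4→S3→S2→Depot: 8+15+8+25+28 = 84
Depot→S2→S1→S3→S4→Depot: 28+32+23+8+11 = 102
Depot→S2→S1→S4→S3→Depot: 28+32+15+8+15 = 98
Depot→S2→S3→S1→S4→Depot: 28+25+23+15+11 = 102
Depot→S2→S4→S1→S3→Depot: 28+17+15+23+15 = 98
Depot→S3→S1→S2→S4→Depot: 15+23+32+17+11 = 98
Depot→S3→S2→S1→S4→Depot: 15+25+32+15+11 = 98
The minimum is 80.
One optimal route: Depot → S1 → S2 → S4 → S3 → Depot (or its reverse).

Minimum total distance: 80 miles.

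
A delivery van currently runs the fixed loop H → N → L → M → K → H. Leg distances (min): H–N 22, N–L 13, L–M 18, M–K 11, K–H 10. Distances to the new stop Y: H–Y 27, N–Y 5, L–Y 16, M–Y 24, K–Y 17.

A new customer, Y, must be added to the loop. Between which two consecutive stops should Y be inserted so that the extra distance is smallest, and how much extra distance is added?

Adding 8 min by placing Y on the N–L leg.

Insertion cost between consecutive stops i–j is d(i,Y) + d(Y,j) − d(i,j):
  between H and N: 27 + 5 − 22 = 10
  between N and L: 5 + 16 − 13 = 8
  between L and M: 16 + 24 − 18 = 22
  between M and K: 24 + 17 − 11 = 30
  between K and H: 17 + 27 − 10 = 34
Cheapest insertion is between N and L, adding 8.
New total = 74 + 8 = 82.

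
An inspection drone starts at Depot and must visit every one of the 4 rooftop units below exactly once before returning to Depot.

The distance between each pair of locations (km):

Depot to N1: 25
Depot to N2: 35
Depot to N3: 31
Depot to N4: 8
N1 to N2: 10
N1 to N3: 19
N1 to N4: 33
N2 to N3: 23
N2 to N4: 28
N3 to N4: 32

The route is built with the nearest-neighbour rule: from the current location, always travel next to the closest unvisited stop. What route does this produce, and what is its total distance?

At Depot the remaining stops are N4 8, N1 25, N3 31, N2 35; go to N4.
At N4 the remaining stops are N2 28, N3 32, N1 33; go to N2.
At N2 the remaining stops are N1 10, N3 23; go to N1.
At N1 the remaining stops are N3 19; go to N3.
Return N3→Depot: 31.
Total = 8 + 28 + 10 + 19 + 31 = 96.

96 km along Depot → N4 → N2 → N1 → N3 → Depot.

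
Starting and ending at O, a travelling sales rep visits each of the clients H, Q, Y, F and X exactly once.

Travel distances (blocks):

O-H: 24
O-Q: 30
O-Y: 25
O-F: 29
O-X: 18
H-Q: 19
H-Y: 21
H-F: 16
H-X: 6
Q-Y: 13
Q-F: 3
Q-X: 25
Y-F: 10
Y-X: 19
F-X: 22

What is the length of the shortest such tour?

There are 60 distinct closed tours to check (reversals are equivalent).
O-H-Q-Y-F-X-O: 24+19+13+10+22+18 = 106
O-H-Q-Y-X-F-O: 24+19+13+19+22+29 = 126
O-H-Q-F-Y-X-O: 24+19+3+10+19+18 = 93
O-H-Q-F-X-Y-O: 24+19+3+22+19+25 = 112
O-H-Q-X-Y-F-O: 24+19+25+19+10+29 = 126
O-H-Q-X-F-Y-O: 24+19+25+22+10+25 = 125
O-H-Y-Q-F-X-O: 24+21+13+3+22+18 = 101
O-H-Y-Q-X-F-O: 24+21+13+25+22+29 = 134
O-H-Y-F-Q-X-O: 24+21+10+3+25+18 = 101
O-H-Y-F-X-Q-O: 24+21+10+22+25+30 = 132
O-H-Y-X-Q-F-O: 24+21+19+25+3+29 = 121
O-H-Y-X-F-Q-O: 24+21+19+22+3+30 = 119
O-H-F-Q-Y-X-O: 24+16+3+13+19+18 = 93
O-H-F-Q-X-Y-O: 24+16+3+25+19+25 = 112
… (46 more)
O-Y-Q-F-H-X-O: 25+13+3+16+6+18 = 81  ← best
The minimum is 81.
One optimal route: O → Y → Q → F → H → X → O (or its reverse).

Shortest round trip = 81 blocks.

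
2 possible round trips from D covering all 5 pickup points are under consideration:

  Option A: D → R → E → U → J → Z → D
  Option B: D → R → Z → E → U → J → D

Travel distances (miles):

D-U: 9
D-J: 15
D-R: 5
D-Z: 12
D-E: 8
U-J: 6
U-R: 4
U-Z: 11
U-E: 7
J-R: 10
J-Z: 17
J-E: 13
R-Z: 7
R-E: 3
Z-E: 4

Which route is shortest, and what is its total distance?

Option A: 5 + 3 + 7 + 6 + 17 + 12 = 50
Option B: 5 + 7 + 4 + 7 + 6 + 15 = 44

Shortest is Option B, total 44 miles.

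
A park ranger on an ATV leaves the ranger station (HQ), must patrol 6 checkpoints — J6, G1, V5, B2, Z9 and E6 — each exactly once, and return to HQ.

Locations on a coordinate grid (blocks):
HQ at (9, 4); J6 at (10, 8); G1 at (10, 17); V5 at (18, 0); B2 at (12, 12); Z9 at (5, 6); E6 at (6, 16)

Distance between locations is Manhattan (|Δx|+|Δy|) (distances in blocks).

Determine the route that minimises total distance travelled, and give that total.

Shortest round trip = 64 blocks.

HQ → J6 → G1 → V5 → B2 → Z9 → E6 → HQ: 5+9+25+18+13+11+15 = 96
HQ → J6 → G1 → V5 → B2 → E6 → Z9 → HQ: 5+9+25+18+10+11+6 = 84
HQ → J6 → G1 → V5 → Z9 → B2 → E6 → HQ: 5+9+25+19+13+10+15 = 96
HQ → J6 → G1 → V5 → Z9 → E6 → B2 → HQ: 5+9+25+19+11+10+11 = 90
HQ → J6 → G1 → V5 → E6 → B2 → Z9 → HQ: 5+9+25+28+10+13+6 = 96
HQ → J6 → G1 → V5 → E6 → Z9 → B2 → HQ: 5+9+25+28+11+13+11 = 102
HQ → J6 → G1 → B2 → V5 → Z9 → E6 → HQ: 5+9+7+18+19+11+15 = 84
HQ → J6 → G1 → B2 → V5 → E6 → Z9 → HQ: 5+9+7+18+28+11+6 = 84
… (352 more)
HQ → V5 → J6 → B2 → G1 → E6 → Z9 → HQ: 13+16+6+7+5+11+6 = 64  ← best
The minimum is 64.
One optimal route: HQ → V5 → J6 → B2 → G1 → E6 → Z9 → HQ (or its reverse).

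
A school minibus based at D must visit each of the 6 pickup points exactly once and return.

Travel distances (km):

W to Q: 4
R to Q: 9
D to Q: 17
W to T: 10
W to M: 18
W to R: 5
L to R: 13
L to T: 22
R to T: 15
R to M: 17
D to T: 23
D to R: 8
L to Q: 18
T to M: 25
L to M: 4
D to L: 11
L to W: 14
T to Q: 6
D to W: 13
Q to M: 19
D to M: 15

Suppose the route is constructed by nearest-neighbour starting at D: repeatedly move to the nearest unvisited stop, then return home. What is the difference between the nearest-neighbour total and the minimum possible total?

The nearest-neighbour route is 1 km longer than optimal.

D: R=8, L=11, W=13, M=15, Q=17, T=23 ⇒ R
R: W=5, Q=9, L=13, T=15, M=17 ⇒ W
W: Q=4, T=10, L=14, M=18 ⇒ Q
Q: T=6, L=18, M=19 ⇒ T
T: L=22, M=25 ⇒ L
L: M=4 ⇒ M
NN route D → R → W → Q → T → L → M → D costs 64.
Optimal: D → L → M → T → Q → W → R → D costs 63 (by enumerating all 360 distinct tours).
Excess = 64 − 63 = 1.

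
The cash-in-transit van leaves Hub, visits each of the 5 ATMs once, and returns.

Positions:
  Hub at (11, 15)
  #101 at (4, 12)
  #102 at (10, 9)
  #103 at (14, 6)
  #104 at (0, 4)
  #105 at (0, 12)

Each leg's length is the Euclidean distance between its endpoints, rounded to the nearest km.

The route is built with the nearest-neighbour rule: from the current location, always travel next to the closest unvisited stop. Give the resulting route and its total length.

At Hub the remaining stops are #102 6, #101 8, #103 9, #105 11, #104 16; go to #102.
At #102 the remaining stops are #103 5, #101 7, #105 10, #104 11; go to #103.
At #103 the remaining stops are #101 12, #104 14, #105 15; go to #101.
At #101 the remaining stops are #105 4, #104 9; go to #105.
At #105 the remaining stops are #104 8; go to #104.
Return #104→Hub: 16.
Total = 6 + 5 + 12 + 4 + 8 + 16 = 51.

51 km along Hub → #102 → #103 → #101 → #105 → #104 → Hub.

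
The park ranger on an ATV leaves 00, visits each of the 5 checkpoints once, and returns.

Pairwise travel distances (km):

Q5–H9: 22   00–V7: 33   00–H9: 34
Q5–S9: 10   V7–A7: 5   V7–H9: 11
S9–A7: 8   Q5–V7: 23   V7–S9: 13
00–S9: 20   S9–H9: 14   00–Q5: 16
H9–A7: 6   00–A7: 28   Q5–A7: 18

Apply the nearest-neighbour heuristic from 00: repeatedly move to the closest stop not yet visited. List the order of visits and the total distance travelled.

Total distance 84 km via the nearest-neighbour route 00 → Q5 → S9 → A7 → V7 → H9 → 00.

From 00: distances to unvisited — Q5=16, S9=20, A7=28, V7=33, H9=34. Nearest is Q5 (16).
From Q5: distances to unvisited — S9=10, A7=18, H9=22, V7=23. Nearest is S9 (10).
From S9: distances to unvisited — A7=8, V7=13, H9=14. Nearest is A7 (8).
From A7: distances to unvisited — V7=5, H9=6. Nearest is V7 (5).
From V7: distances to unvisited — H9=11. Nearest is H9 (11).
Return H9→00: 34.
Total = 16 + 10 + 8 + 5 + 11 + 34 = 84.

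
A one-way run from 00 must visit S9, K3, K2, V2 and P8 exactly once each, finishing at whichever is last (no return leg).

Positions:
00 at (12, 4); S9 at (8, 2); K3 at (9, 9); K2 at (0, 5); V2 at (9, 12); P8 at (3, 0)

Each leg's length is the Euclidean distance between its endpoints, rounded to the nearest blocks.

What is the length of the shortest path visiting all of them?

28 blocks — the minimum one-way total.

There are 5! = 120 possible orderings.
00 → S9 → K3 → K2 → V2 → P8: 4+7+10+11+13 = 45
00 → S9 → K3 → K2 → P8 → V2: 4+7+10+6+13 = 40
00 → S9 → K3 → V2 → K2 → P8: 4+7+3+11+6 = 31
00 → S9 → K3 → V2 → P8 → K2: 4+7+3+13+6 = 33
00 → S9 → K3 → P8 → K2 → V2: 4+7+11+6+11 = 39
00 → S9 → K3 → P8 → V2 → K2: 4+7+11+13+11 = 46
00 → S9 → K2 → K3 → V2 → P8: 4+9+10+3+13 = 39
00 → S9 → K2 → K3 → P8 → V2: 4+9+10+11+13 = 47
00 → S9 → K2 → V2 → K3 → P8: 4+9+11+3+11 = 38
00 → S9 → K2 → V2 → P8 → K3: 4+9+11+13+11 = 48
00 → S9 → K2 → P8 → K3 → V2: 4+9+6+11+3 = 33
00 → S9 → K2 → P8 → V2 → K3: 4+9+6+13+3 = 35
00 → S9 → V2 → K3 → K2 → P8: 4+10+3+10+6 = 33
00 → S9 → V2 → K3 → P8 → K2: 4+10+3+11+6 = 34
… (106 more)
00 → S9 → P8 → K2 → K3 → V2: 4+5+6+10+3 = 28  ← best
The minimum is 28.
One shortest path: 00 → S9 → P8 → K2 → K3 → V2.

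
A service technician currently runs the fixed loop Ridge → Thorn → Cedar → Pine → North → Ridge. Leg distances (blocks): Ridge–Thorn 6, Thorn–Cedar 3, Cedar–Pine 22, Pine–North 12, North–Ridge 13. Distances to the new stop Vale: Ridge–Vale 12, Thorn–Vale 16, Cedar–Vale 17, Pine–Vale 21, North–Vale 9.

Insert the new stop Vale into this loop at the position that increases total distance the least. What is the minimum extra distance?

Insertion cost between consecutive stops i–j is d(i,Vale) + d(Vale,j) − d(i,j):
  between Ridge and Thorn: 12 + 16 − 6 = 22
  between Thorn and Cedar: 16 + 17 − 3 = 30
  between Cedar and Pine: 17 + 21 − 22 = 16
  between Pine and North: 21 + 9 − 12 = 18
  between North and Ridge: 9 + 12 − 13 = 8
Cheapest insertion is between North and Ridge, adding 8.
New total = 56 + 8 = 64.

Minimum extra distance: 8 blocks, inserting Vale between North and Ridge.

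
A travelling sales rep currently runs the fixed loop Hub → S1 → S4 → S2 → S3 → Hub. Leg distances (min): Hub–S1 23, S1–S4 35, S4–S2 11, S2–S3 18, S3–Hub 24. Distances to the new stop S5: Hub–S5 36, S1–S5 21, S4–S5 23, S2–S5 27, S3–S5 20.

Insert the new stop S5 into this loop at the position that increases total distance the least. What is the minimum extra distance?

Adding 9 min by placing S5 on the S1–S4 leg.

Insertion cost between consecutive stops i–j is d(i,S5) + d(S5,j) − d(i,j):
  between Hub and S1: 36 + 21 − 23 = 34
  between S1 and S4: 21 + 23 − 35 = 9
  between S4 and S2: 23 + 27 − 11 = 39
  between S2 and S3: 27 + 20 − 18 = 29
  between S3 and Hub: 20 + 36 − 24 = 32
Cheapest insertion is between S1 and S4, adding 9.
New total = 111 + 9 = 120.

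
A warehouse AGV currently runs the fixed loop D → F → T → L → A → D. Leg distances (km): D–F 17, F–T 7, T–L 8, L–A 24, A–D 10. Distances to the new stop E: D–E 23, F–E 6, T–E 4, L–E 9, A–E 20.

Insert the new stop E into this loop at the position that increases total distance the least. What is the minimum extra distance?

Insertion cost between consecutive stops i–j is d(i,E) + d(E,j) − d(i,j):
  between D and F: 23 + 6 − 17 = 12
  between F and T: 6 + 4 − 7 = 3
  between T and L: 4 + 9 − 8 = 5
  between L and A: 9 + 20 − 24 = 5
  between A and D: 20 + 23 − 10 = 33
Cheapest insertion is between F and T, adding 3.
New total = 66 + 3 = 69.

Adding 3 km by placing E on the F–T leg.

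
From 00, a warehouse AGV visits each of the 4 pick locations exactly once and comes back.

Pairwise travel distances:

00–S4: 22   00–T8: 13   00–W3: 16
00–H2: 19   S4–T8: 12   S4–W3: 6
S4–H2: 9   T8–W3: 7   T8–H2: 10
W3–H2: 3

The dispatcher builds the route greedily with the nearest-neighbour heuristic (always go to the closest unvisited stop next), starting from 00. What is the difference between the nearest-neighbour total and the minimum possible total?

From 00: T8=13, W3=16, H2=19, S4=22 → choose T8 (13).
From T8: W3=7, H2=10, S4=12 → choose W3 (7).
From W3: H2=3, S4=6 → choose H2 (3).
From H2: S4=9 → choose S4 (9).
NN route 00 → T8 → W3 → H2 → S4 → 00 costs 54.
Optimal: 00 → T8 → S4 → W3 → H2 → 00 costs 53 (by enumerating all 12 distinct tours).
Excess = 54 − 53 = 1.

1 longer than the optimal tour.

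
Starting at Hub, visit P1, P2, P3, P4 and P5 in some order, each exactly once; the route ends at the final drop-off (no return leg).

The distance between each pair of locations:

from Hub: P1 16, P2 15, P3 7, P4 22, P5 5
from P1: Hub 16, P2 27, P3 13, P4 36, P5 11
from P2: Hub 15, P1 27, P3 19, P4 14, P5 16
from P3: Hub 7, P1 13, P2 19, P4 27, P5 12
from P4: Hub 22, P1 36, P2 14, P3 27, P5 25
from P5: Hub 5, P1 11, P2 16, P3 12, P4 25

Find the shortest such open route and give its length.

Shortest open route: 61.

There are 5! = 120 possible orderings.
Hub→P1→P2→P3→P4→P5: 16+27+19+27+25 = 114
Hub→P1→P2→P3→P5→P4: 16+27+19+12+25 = 99
Hub→P1→P2→P4→P3→P5: 16+27+14+27+12 = 96
Hub→P1→P2→P4→P5→P3: 16+27+14+25+12 = 94
Hub→P1→P2→P5→P3→P4: 16+27+16+12+27 = 98
Hub→P1→P2→P5→P4→P3: 16+27+16+25+27 = 111
Hub→P1→P3→P2→P4→P5: 16+13+19+14+25 = 87
Hub→P1→P3→P2→P5→P4: 16+13+19+16+25 = 89
Hub→P1→P3→P4→P2→P5: 16+13+27+14+16 = 86
Hub→P1→P3→P4→P5→P2: 16+13+27+25+16 = 97
Hub→P1→P3→P5→P2→P4: 16+13+12+16+14 = 71
Hub→P1→P3→P5→P4→P2: 16+13+12+25+14 = 80
Hub→P1→P4→P2→P3→P5: 16+36+14+19+12 = 97
Hub→P1→P4→P2→P5→P3: 16+36+14+16+12 = 94
… (106 more)
Hub→P3→P1→P5→P2→P4: 7+13+11+16+14 = 61  ← best
The minimum is 61.
One shortest path: Hub → P3 → P1 → P5 → P2 → P4.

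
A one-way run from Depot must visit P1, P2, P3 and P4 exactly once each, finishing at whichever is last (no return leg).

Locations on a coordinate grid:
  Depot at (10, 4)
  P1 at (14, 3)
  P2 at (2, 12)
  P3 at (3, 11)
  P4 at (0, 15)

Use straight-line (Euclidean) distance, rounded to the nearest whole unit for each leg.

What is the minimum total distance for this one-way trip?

There are 4! = 24 possible orderings.
Depot→P1→P2→P3→P4: 4+15+1+5 = 25
Depot→P1→P2→P4→P3: 4+15+4+5 = 28
Depot→P1→P3→P2→P4: 4+14+1+4 = 23
Depot→P1→P3→P4→P2: 4+14+5+4 = 27
Depot→P1→P4→P2→P3: 4+18+4+1 = 27
Depot→P1→P4→P3→P2: 4+18+5+1 = 28
Depot→P2→P1→P3→P4: 11+15+14+5 = 45
Depot→P2→P1→P4→P3: 11+15+18+5 = 49
Depot→P2→P3→P1→P4: 11+1+14+18 = 44
Depot→P2→P3→P4→P1: 11+1+5+18 = 35
Depot→P2→P4→P1→P3: 11+4+18+14 = 47
Depot→P2→P4→P3→P1: 11+4+5+14 = 34
Depot→P3→P1→P2→P4: 10+14+15+4 = 43
Depot→P3→P1→P4→P2: 10+14+18+4 = 46
… (10 more)
The minimum is 23.
One shortest path: Depot → P1 → P3 → P2 → P4.

Shortest open route: 23.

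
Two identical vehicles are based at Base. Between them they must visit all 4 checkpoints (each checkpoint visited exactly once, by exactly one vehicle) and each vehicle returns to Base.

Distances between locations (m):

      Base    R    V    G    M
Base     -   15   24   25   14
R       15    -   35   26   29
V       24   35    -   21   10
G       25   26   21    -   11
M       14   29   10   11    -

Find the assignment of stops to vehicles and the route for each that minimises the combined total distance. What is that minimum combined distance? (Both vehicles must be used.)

Try each way of splitting the stops between the two vehicles (each non-empty) and, for each split, find the best tour for each vehicle:
  {R} + {V, G, M}: 30 + 70 = 100
  {V} + {R, G, M}: 48 + 66 = 114
  {R, V} + {G, M}: 74 + 50 = 124
  {G} + {R, V, M}: 50 + 74 = 124
  {R, G} + {V, M}: 66 + 48 = 114
  {V, G} + {R, M}: 70 + 58 = 128
  … (7 splits in total)
Best: vehicle 1 Base → R → Base = 30; vehicle 2 Base → V → G → M → Base = 70; combined 100.

100 m — the smallest possible combined total.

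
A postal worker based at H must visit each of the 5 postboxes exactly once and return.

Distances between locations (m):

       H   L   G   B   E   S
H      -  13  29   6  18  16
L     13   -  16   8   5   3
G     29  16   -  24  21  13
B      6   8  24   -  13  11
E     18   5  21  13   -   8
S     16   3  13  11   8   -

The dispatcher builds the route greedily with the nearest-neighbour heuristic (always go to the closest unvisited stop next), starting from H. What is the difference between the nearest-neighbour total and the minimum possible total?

Excess over optimum: 6 m.

From H: B=6, L=13, S=16, E=18, G=29 → choose B (6).
From B: L=8, S=11, E=13, G=24 → choose L (8).
From L: S=3, E=5, G=16 → choose S (3).
From S: E=8, G=13 → choose E (8).
From E: G=21 → choose G (21).
NN route H → B → L → S → E → G → H costs 75.
Optimal: H → L → G → S → E → B → H costs 69 (by enumerating all 60 distinct tours).
Excess = 75 − 69 = 6.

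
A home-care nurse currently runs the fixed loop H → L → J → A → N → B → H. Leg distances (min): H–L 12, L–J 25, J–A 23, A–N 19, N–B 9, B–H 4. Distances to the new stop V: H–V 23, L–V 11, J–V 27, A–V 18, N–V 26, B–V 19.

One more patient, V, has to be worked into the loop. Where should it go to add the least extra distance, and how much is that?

Minimum extra distance: 13 min, inserting V between L and J.

Insertion cost between consecutive stops i–j is d(i,V) + d(V,j) − d(i,j):
  between H and L: 23 + 11 − 12 = 22
  between L and J: 11 + 27 − 25 = 13
  between J and A: 27 + 18 − 23 = 22
  between A and N: 18 + 26 − 19 = 25
  between N and B: 26 + 19 − 9 = 36
  between B and H: 19 + 23 − 4 = 38
Cheapest insertion is between L and J, adding 13.
New total = 92 + 13 = 105.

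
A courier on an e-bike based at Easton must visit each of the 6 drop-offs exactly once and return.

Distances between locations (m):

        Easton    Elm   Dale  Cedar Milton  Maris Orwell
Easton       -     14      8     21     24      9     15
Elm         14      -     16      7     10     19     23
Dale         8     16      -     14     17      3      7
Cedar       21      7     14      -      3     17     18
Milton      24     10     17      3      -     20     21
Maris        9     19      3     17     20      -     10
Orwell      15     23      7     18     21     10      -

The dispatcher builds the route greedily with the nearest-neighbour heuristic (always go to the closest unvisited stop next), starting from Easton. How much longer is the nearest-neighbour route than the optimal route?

Easton: Dale=8, Maris=9, Elm=14, Orwell=15, Cedar=21, Milton=24 ⇒ Dale
Dale: Maris=3, Orwell=7, Cedar=14, Elm=16, Milton=17 ⇒ Maris
Maris: Orwell=10, Cedar=17, Elm=19, Milton=20 ⇒ Orwell
Orwell: Cedar=18, Milton=21, Elm=23 ⇒ Cedar
Cedar: Milton=3, Elm=7 ⇒ Milton
Milton: Elm=10 ⇒ Elm
NN route Easton → Dale → Maris → Orwell → Cedar → Milton → Elm → Easton costs 66.
Optimal: Easton → Elm → Cedar → Milton → Orwell → Dale → Maris → Easton costs 64 (by enumerating all 360 distinct tours).
Excess = 66 − 64 = 2.

Excess over optimum: 2 m.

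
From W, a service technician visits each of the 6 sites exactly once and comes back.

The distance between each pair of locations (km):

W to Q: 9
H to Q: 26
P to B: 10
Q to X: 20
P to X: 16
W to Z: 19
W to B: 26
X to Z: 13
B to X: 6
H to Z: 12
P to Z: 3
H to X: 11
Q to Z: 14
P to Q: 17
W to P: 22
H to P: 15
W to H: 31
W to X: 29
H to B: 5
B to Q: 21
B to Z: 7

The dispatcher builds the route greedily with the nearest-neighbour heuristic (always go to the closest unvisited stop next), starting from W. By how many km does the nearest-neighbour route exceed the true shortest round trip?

The nearest-neighbour route is 4 km longer than optimal.

From W: Q=9, Z=19, P=22, B=26, X=29, H=31 → choose Q (9).
From Q: Z=14, P=17, X=20, B=21, H=26 → choose Z (14).
From Z: P=3, B=7, H=12, X=13 → choose P (3).
From P: B=10, H=15, X=16 → choose B (10).
From B: H=5, X=6 → choose H (5).
From H: X=11 → choose X (11).
NN route W → Q → Z → P → B → H → X → W costs 81.
Optimal: W → P → Z → H → B → X → Q → W costs 77 (by enumerating all 360 distinct tours).
Excess = 81 − 77 = 4.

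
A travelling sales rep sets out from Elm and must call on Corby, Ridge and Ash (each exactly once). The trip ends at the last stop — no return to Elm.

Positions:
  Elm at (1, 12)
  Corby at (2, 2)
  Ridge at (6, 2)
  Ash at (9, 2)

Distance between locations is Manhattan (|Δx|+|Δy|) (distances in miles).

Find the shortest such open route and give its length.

18 miles — the minimum one-way total.

There are 3! = 6 possible orderings.
Elm→Corby→Ridge→Ash: 11+4+3 = 18
Elm→Corby→Ash→Ridge: 11+7+3 = 21
Elm→Ridge→Corby→Ash: 15+4+7 = 26
Elm→Ridge→Ash→Corby: 15+3+7 = 25
Elm→Ash→Corby→Ridge: 18+7+4 = 29
Elm→Ash→Ridge→Corby: 18+3+4 = 25
The minimum is 18.
One shortest path: Elm → Corby → Ridge → Ash.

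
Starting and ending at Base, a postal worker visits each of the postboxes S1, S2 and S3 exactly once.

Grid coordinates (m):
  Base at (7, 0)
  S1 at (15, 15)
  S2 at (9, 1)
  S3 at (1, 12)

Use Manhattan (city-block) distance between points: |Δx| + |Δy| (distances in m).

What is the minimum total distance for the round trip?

There are 3 distinct closed tours to check (reversals are equivalent).
Base-S1-S2-S3-Base: 23+20+19+18 = 80
Base-S1-S3-S2-Base: 23+17+19+3 = 62
Base-S2-S1-S3-Base: 3+20+17+18 = 58
The minimum is 58.
One optimal route: Base → S2 → S1 → S3 → Base (or its reverse).

Shortest round trip = 58 m.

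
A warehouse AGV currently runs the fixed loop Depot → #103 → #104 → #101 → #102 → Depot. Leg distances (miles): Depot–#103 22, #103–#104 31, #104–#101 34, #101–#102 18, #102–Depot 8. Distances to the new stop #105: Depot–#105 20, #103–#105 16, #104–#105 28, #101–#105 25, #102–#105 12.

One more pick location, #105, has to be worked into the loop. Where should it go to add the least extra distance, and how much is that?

Insertion cost between consecutive stops i–j is d(i,#105) + d(#105,j) − d(i,j):
  between Depot and #103: 20 + 16 − 22 = 14
  between #103 and #104: 16 + 28 − 31 = 13
  between #104 and #101: 28 + 25 − 34 = 19
  between #101 and #102: 25 + 12 − 18 = 19
  between #102 and Depot: 12 + 20 − 8 = 24
Cheapest insertion is between #103 and #104, adding 13.
New total = 113 + 13 = 126.

Adding 13 miles by placing #105 on the #103–#104 leg.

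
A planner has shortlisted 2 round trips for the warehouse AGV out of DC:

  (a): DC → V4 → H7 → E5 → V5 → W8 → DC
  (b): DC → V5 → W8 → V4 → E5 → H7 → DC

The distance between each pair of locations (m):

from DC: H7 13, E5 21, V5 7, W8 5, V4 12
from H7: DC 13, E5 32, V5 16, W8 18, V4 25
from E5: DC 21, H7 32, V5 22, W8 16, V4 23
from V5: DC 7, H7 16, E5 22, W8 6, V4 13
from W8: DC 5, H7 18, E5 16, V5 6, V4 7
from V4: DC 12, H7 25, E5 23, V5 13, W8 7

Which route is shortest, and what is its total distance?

88 m — (b) is the shortest.

(a): 12 + 25 + 32 + 22 + 6 + 5 = 102
(b): 7 + 6 + 7 + 23 + 32 + 13 = 88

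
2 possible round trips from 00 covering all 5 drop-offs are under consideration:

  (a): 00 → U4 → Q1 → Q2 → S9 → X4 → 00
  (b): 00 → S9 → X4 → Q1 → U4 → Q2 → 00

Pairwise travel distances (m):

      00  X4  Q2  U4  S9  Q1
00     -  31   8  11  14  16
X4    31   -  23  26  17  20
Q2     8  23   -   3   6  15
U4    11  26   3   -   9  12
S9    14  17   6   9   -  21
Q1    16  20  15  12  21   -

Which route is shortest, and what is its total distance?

Shortest is (b), total 74 m.

(a): 11 + 12 + 15 + 6 + 17 + 31 = 92
(b): 14 + 17 + 20 + 12 + 3 + 8 = 74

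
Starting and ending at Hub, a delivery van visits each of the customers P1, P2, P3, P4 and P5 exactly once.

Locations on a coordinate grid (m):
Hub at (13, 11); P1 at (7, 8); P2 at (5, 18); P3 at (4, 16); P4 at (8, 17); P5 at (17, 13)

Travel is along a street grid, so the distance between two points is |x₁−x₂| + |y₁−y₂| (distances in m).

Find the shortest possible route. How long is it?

Hub→P1→P2→P3→P4→P5→Hub: 9+12+3+5+13+6 = 48
Hub→P1→P2→P3→P5→P4→Hub: 9+12+3+16+13+11 = 64
Hub→P1→P2→P4→P3→P5→Hub: 9+12+4+5+16+6 = 52
Hub→P1→P2→P4→P5→P3→Hub: 9+12+4+13+16+14 = 68
Hub→P1→P2→P5→P3→P4→Hub: 9+12+17+16+5+11 = 70
Hub→P1→P2→P5→P4→P3→Hub: 9+12+17+13+5+14 = 70
Hub→P1→P3→P2→P4→P5→Hub: 9+11+3+4+13+6 = 46
Hub→P1→P3→P2→P5→P4→Hub: 9+11+3+17+13+11 = 64
Hub→P1→P3→P4→P2→P5→Hub: 9+11+5+4+17+6 = 52
Hub→P1→P3→P4→P5→P2→Hub: 9+11+5+13+17+15 = 70
Hub→P1→P3→P5→P2→P4→Hub: 9+11+16+17+4+11 = 68
Hub→P1→P3→P5→P4→P2→Hub: 9+11+16+13+4+15 = 68
Hub→P1→P4→P2→P3→P5→Hub: 9+10+4+3+16+6 = 48
Hub→P1→P4→P2→P5→P3→Hub: 9+10+4+17+16+14 = 70
… (46 more)
The minimum is 46.
One optimal route: Hub → P1 → P3 → P2 → P4 → P5 → Hub (or its reverse).

46 m — the shortest possible round trip.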